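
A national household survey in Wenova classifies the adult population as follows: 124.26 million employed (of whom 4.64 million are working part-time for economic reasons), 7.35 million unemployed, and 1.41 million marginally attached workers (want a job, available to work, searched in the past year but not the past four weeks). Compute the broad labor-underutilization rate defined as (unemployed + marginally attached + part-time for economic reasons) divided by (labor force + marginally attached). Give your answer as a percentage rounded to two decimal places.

Broad underutilization rate ≈ 10.07%.

Labor force = 124.26 + 7.35 = 131.61 million.
Numerator = 7.35 + 1.41 + 4.64 = 13.40 million.
Denominator = 131.61 + 1.41 = 133.02 million.
Broad rate = 13.40 / 133.02 = 10.07%.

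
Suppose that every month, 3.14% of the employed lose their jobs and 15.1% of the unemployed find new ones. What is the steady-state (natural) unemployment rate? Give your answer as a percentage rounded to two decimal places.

Steady-state unemployment rate ≈ 17.21%.

At steady state the flows balance: s·E = f·U, so U/(E+U) = s/(s+f).
u* = 3.14 / (3.14 + 15.1) = 3.14 / 18.24 = 17.21%.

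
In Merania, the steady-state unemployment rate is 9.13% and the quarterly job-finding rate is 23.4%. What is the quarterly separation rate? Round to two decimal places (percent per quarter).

From u* = s/(s+f): s = u·f/(1−u).
s = 0.0913 × 23.4 / (1 − 0.0913) = 2.1364 / 0.9087 ≈ 2.35% per quarter.

Separation rate ≈ 2.35% per quarter.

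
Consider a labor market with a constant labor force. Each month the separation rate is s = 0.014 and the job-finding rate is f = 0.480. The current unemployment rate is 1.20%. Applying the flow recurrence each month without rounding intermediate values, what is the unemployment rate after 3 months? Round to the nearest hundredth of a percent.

With a fixed labor force, u_{t+1} = u_t + s·(1−u_t) − f·u_t = u_t·(1−s−f) + s.
Here 1−s−f = 0.506 and s = 0.014.
u_1 = 0.012000 × 0.506 + 0.014 = 0.020072.
u_2 = 0.020072 × 0.506 + 0.014 = 0.024156.
u_3 = 0.024156 × 0.506 + 0.014 = 0.026223.

Unemployment rate after three months ≈ 2.62%.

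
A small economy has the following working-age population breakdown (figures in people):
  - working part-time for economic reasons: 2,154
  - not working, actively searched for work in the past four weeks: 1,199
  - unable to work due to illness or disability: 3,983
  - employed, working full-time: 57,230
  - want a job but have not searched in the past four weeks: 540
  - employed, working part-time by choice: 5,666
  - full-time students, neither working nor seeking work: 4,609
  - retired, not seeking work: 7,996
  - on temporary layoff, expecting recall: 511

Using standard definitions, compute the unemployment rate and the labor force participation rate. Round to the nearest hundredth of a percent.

Employed = 2,154 + 57,230 + 5,666 = 65,050 (anyone who worked, including part-time for economic reasons, counts as employed).
Unemployed = 1,199 + 511 = 1,710 (jobless and actively searching, or on temporary layoff).
Labor force = 65,050 + 1,710 = 66,760.
Not in labor force = 3,983 + 540 + 4,609 + 7,996 = 17,128 (those not working and not actively searching are outside the labor force — including those who want a job but have given up searching).
Civilian working-age population = 66,760 + 17,128 = 83,888.
Unemployment rate = 1,710 / 66,760 = 2.56%.
Labor force participation rate = 66,760 / 83,888 = 79.58%.

Unemployment rate ≈ 2.56%; labor force participation rate ≈ 79.58%.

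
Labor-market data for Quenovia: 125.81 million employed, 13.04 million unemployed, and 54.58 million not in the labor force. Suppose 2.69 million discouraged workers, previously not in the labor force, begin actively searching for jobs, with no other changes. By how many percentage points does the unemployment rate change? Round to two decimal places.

The unemployment rate changes by +1.72 percentage points.

Initially, labor force = 125.81 + 13.04 = 138.85 million, so u = 13.04/138.85 = 9.39%.
After the change, unemployed and labor force both rise by 2.69 → E = 125.81, U = 15.73, labor force = 141.54 million.
New unemployment rate = 15.73 / 141.54 = 11.11%.
Change = 11.11% − 9.39% = +1.72 percentage points.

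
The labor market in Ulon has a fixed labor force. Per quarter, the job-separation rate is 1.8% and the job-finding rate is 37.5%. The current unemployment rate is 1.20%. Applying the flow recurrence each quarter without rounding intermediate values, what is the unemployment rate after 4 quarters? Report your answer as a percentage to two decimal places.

With a fixed labor force, u_{t+1} = u_t + s·(1−u_t) − f·u_t = u_t·(1−s−f) + s.
Here 1−s−f = 0.607 and s = 0.018.
u_1 = 0.012000 × 0.607 + 0.018 = 0.025284.
u_2 = 0.025284 × 0.607 + 0.018 = 0.033347.
u_3 = 0.033347 × 0.607 + 0.018 = 0.038242.
u_4 = 0.038242 × 0.607 + 0.018 = 0.041213.

Unemployment rate after four quarters ≈ 4.12%.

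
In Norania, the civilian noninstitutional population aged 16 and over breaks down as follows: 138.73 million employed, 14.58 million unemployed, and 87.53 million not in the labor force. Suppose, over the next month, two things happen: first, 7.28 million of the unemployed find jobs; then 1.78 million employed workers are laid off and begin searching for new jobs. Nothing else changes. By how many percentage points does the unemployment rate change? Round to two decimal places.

The unemployment rate changes by −3.59 percentage points.

Initially, labor force = 138.73 + 14.58 = 153.31 million, so u = 14.58/153.31 = 9.51%.
After the first change, unemployed falls and employed rises by 7.28; labor force unchanged → E = 146.01, U = 7.30, labor force = 153.31 million.
After the second change, employed falls and unemployed rises by 1.78; labor force unchanged → E = 144.23, U = 9.08, labor force = 153.31 million.
New unemployment rate = 9.08 / 153.31 = 5.92%.
Change = 5.92% − 9.51% = −3.59 percentage points.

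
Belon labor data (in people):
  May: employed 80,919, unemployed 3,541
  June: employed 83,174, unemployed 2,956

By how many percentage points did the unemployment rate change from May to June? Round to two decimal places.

May: labor force = 80,919 + 3,541 = 84,460; u = 3,541/84,460 = 4.19%.
June: labor force = 83,174 + 2,956 = 86,130; u = 2,956/86,130 = 3.43%.
Change = 3.43% − 4.19% = −0.76 pp.

The unemployment rate changed by −0.76 percentage points.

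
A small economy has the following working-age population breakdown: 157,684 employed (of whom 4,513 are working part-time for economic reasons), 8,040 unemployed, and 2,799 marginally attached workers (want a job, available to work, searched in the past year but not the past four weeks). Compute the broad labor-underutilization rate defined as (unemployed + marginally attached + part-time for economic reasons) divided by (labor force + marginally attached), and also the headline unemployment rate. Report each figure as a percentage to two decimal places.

Broad underutilization rate ≈ 9.11%; headline unemployment rate ≈ 4.85%.

Labor force = 157,684 + 8,040 = 165,724.
Numerator = 8,040 + 2,799 + 4,513 = 15,352.
Denominator = 165,724 + 2,799 = 168,523.
Broad rate = 15,352 / 168,523 = 9.11%.
Headline unemployment rate = 8,040 / 165,724 = 4.85%.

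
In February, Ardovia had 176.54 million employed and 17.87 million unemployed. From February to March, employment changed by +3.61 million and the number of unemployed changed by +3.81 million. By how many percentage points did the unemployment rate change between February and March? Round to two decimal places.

February: labor force = 176.54 + 17.87 = 194.41; u = 17.87/194.41 = 9.19%.
March: labor force = 180.15 + 21.68 = 201.83; u = 21.68/201.83 = 10.74%.
Change = 10.74% − 9.19% = +1.55 pp.

The unemployment rate changed by +1.55 percentage points.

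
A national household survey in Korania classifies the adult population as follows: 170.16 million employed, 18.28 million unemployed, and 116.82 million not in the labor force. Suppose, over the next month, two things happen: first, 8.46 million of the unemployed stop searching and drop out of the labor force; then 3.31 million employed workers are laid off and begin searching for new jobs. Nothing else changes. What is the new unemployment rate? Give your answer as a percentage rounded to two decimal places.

New unemployment rate ≈ 7.30%.

Initially, labor force = 170.16 + 18.28 = 188.44 million, so u = 18.28/188.44 = 9.70%.
After the first change, unemployed and labor force both fall by 8.46 → E = 170.16, U = 9.82, labor force = 179.98 million.
After the second change, employed falls and unemployed rises by 3.31; labor force unchanged → E = 166.85, U = 13.13, labor force = 179.98 million.
New unemployment rate = 13.13 / 179.98 = 7.30%.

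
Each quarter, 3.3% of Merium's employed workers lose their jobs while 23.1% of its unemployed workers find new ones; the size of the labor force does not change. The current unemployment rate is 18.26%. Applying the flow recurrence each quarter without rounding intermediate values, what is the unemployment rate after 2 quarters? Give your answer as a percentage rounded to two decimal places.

With a fixed labor force, u_{t+1} = u_t + s·(1−u_t) − f·u_t = u_t·(1−s−f) + s.
Here 1−s−f = 0.736 and s = 0.033.
u_1 = 0.182600 × 0.736 + 0.033 = 0.167394.
u_2 = 0.167394 × 0.736 + 0.033 = 0.156202.

Unemployment rate after two quarters ≈ 15.62%.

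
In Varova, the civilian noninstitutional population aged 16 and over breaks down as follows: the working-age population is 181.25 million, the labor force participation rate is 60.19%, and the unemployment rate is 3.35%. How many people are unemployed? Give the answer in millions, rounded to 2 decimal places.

Labor force = 0.6019 × 181.25 = 109.09 million.
Unemployed = 0.0335 × 109.09 ≈ 3.65 million.

About 3.65 million are unemployed.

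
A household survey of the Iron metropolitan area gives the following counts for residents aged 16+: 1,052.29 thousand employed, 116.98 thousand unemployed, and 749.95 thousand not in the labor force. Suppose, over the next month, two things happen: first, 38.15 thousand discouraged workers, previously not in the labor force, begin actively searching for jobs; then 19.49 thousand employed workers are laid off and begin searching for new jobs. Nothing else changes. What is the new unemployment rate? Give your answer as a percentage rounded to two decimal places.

New unemployment rate ≈ 14.46%.

Initially, labor force = 1,052.29 + 116.98 = 1,169.27 thousand, so u = 116.98/1,169.27 = 10.00%.
After the first change, unemployed and labor force both rise by 38.15 → E = 1,052.29, U = 155.13, labor force = 1,207.42 thousand.
After the second change, employed falls and unemployed rises by 19.49; labor force unchanged → E = 1,032.80, U = 174.62, labor force = 1,207.42 thousand.
New unemployment rate = 174.62 / 1,207.42 = 14.46%.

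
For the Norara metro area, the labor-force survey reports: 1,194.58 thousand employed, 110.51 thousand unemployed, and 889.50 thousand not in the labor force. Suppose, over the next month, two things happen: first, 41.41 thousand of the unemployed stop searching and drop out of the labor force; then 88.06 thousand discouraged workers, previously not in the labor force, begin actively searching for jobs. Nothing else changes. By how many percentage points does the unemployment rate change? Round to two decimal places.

The unemployment rate changes by +3.16 percentage points.

Initially, labor force = 1,194.58 + 110.51 = 1,305.09 thousand, so u = 110.51/1,305.09 = 8.47%.
After the first change, unemployed and labor force both fall by 41.41 → E = 1,194.58, U = 69.10, labor force = 1,263.68 thousand.
After the second change, unemployed and labor force both rise by 88.06 → E = 1,194.58, U = 157.16, labor force = 1,351.74 thousand.
New unemployment rate = 157.16 / 1,351.74 = 11.63%.
Change = 11.63% − 8.47% = +3.16 percentage points.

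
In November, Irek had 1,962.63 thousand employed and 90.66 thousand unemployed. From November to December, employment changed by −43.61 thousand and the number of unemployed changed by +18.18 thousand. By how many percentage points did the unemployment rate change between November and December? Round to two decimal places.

The unemployment rate changed by +0.95 percentage points.

November: labor force = 1,962.63 + 90.66 = 2,053.29; u = 90.66/2,053.29 = 4.42%.
December: labor force = 1,919.02 + 108.84 = 2,027.86; u = 108.84/2,027.86 = 5.37%.
Change = 5.37% − 4.42% = +0.95 pp.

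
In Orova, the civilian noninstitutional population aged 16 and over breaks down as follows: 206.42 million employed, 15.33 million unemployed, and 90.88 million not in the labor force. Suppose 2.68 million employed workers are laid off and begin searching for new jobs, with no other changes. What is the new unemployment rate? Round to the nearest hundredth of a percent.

Initially, labor force = 206.42 + 15.33 = 221.75 million, so u = 15.33/221.75 = 6.91%.
After the change, employed falls and unemployed rises by 2.68; labor force unchanged → E = 203.74, U = 18.01, labor force = 221.75 million.
New unemployment rate = 18.01 / 221.75 = 8.12%.

New unemployment rate ≈ 8.12%.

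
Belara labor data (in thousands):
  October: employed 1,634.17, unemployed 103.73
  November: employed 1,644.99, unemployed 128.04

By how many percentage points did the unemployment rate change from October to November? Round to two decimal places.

The unemployment rate changed by +1.25 percentage points.

October: labor force = 1,634.17 + 103.73 = 1,737.90; u = 103.73/1,737.90 = 5.97%.
November: labor force = 1,644.99 + 128.04 = 1,773.03; u = 128.04/1,773.03 = 7.22%.
Change = 7.22% − 5.97% = +1.25 pp.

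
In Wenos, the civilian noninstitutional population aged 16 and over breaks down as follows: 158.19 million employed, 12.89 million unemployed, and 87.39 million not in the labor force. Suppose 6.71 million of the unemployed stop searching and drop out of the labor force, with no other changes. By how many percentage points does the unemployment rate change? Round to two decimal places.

The unemployment rate changes by −3.77 percentage points.

Initially, labor force = 158.19 + 12.89 = 171.08 million, so u = 12.89/171.08 = 7.53%.
After the change, unemployed and labor force both fall by 6.71 → E = 158.19, U = 6.18, labor force = 164.37 million.
New unemployment rate = 6.18 / 164.37 = 3.76%.
Change = 3.76% − 7.53% = −3.77 percentage points.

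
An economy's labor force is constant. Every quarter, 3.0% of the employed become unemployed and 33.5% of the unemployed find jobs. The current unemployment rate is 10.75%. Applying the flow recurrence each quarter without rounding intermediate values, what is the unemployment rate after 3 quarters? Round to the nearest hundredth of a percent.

With a fixed labor force, u_{t+1} = u_t + s·(1−u_t) − f·u_t = u_t·(1−s−f) + s.
Here 1−s−f = 0.635 and s = 0.030.
u_1 = 0.107500 × 0.635 + 0.030 = 0.098263.
u_2 = 0.098263 × 0.635 + 0.030 = 0.092397.
u_3 = 0.092397 × 0.635 + 0.030 = 0.088672.

Unemployment rate after three quarters ≈ 8.87%.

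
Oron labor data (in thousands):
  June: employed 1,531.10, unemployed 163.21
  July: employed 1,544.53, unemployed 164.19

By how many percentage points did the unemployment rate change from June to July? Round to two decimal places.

June: labor force = 1,531.10 + 163.21 = 1,694.31; u = 163.21/1,694.31 = 9.63%.
July: labor force = 1,544.53 + 164.19 = 1,708.72; u = 164.19/1,708.72 = 9.61%.
Change = 9.61% − 9.63% = −0.02 pp.

The unemployment rate changed by −0.02 percentage points.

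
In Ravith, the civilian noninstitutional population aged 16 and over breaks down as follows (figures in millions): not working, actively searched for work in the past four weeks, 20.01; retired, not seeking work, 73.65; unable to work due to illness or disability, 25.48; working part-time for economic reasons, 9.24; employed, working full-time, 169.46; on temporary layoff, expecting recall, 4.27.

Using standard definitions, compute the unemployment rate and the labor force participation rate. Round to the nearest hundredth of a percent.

Unemployment rate ≈ 11.96%; labor force participation rate ≈ 67.19%.

Employed = 9.24 + 169.46 = 178.70 million (anyone who worked, including part-time for economic reasons, counts as employed).
Unemployed = 20.01 + 4.27 = 24.28 million (jobless and actively searching, or on temporary layoff).
Labor force = 178.70 + 24.28 = 202.98 million.
Not in labor force = 73.65 + 25.48 = 99.13 million (those not working and not actively searching are outside the labor force).
Civilian working-age population = 202.98 + 99.13 = 302.11 million.
Unemployment rate = 24.28 / 202.98 = 11.96%.
Labor force participation rate = 202.98 / 302.11 = 67.19%.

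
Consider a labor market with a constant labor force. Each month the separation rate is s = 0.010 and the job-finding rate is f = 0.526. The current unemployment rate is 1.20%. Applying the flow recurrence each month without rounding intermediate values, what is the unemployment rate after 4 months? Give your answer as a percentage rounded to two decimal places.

With a fixed labor force, u_{t+1} = u_t + s·(1−u_t) − f·u_t = u_t·(1−s−f) + s.
Here 1−s−f = 0.464 and s = 0.010.
u_1 = 0.012000 × 0.464 + 0.010 = 0.015568.
u_2 = 0.015568 × 0.464 + 0.010 = 0.017224.
u_3 = 0.017224 × 0.464 + 0.010 = 0.017992.
u_4 = 0.017992 × 0.464 + 0.010 = 0.018348.

Unemployment rate after four months ≈ 1.83%.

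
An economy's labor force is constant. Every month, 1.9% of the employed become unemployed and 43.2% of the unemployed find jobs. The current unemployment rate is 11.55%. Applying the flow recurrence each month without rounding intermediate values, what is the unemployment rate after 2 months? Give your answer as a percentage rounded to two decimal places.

With a fixed labor force, u_{t+1} = u_t + s·(1−u_t) − f·u_t = u_t·(1−s−f) + s.
Here 1−s−f = 0.549 and s = 0.019.
u_1 = 0.115500 × 0.549 + 0.019 = 0.082410.
u_2 = 0.082410 × 0.549 + 0.019 = 0.064243.

Unemployment rate after two months ≈ 6.42%.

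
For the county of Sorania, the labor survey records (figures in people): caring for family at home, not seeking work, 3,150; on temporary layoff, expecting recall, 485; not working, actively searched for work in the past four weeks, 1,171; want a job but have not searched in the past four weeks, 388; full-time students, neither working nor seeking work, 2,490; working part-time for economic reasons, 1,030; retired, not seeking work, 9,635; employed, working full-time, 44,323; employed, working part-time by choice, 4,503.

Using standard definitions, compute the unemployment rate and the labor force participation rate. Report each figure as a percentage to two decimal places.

Unemployment rate ≈ 3.21%; labor force participation rate ≈ 76.68%.

Employed = 1,030 + 44,323 + 4,503 = 49,856 (anyone who worked, including part-time for economic reasons, counts as employed).
Unemployed = 485 + 1,171 = 1,656 (jobless and actively searching, or on temporary layoff).
Labor force = 49,856 + 1,656 = 51,512.
Not in labor force = 3,150 + 388 + 2,490 + 9,635 = 15,663 (those not working and not actively searching are outside the labor force — including those who want a job but have given up searching).
Civilian working-age population = 51,512 + 15,663 = 67,175.
Unemployment rate = 1,656 / 51,512 = 3.21%.
Labor force participation rate = 51,512 / 67,175 = 76.68%.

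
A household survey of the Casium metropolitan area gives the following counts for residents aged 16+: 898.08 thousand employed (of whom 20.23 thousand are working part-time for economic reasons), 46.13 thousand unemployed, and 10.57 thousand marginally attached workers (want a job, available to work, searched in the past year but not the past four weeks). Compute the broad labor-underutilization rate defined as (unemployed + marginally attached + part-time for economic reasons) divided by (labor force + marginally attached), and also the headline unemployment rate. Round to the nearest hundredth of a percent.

Labor force = 898.08 + 46.13 = 944.21 thousand.
Numerator = 46.13 + 10.57 + 20.23 = 76.93 thousand.
Denominator = 944.21 + 10.57 = 954.78 thousand.
Broad rate = 76.93 / 954.78 = 8.06%.
Headline unemployment rate = 46.13 / 944.21 = 4.89%.

Broad underutilization rate ≈ 8.06%; headline unemployment rate ≈ 4.89%.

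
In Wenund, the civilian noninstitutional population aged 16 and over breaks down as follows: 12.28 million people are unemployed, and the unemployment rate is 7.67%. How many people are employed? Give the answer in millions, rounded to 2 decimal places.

About 147.82 million are employed.

Labor force = U / u = 12.28 / 0.0767 ≈ 160.10 million.
Employed = labor force − unemployed = 160.10 − 12.28 = 147.82 million.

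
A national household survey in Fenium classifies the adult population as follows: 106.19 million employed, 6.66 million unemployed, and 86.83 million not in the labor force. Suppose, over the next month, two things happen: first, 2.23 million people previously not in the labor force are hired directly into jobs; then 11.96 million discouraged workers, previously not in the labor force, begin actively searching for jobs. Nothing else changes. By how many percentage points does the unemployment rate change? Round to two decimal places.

The unemployment rate changes by +8.76 percentage points.

Initially, labor force = 106.19 + 6.66 = 112.85 million, so u = 6.66/112.85 = 5.90%.
After the first change, employed and labor force both rise by 2.23; unemployed unchanged → E = 108.42, U = 6.66, labor force = 115.08 million.
After the second change, unemployed and labor force both rise by 11.96 → E = 108.42, U = 18.62, labor force = 127.04 million.
New unemployment rate = 18.62 / 127.04 = 14.66%.
Change = 14.66% − 5.90% = +8.76 percentage points.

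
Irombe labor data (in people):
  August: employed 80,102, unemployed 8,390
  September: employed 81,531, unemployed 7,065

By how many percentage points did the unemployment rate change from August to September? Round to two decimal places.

August: labor force = 80,102 + 8,390 = 88,492; u = 8,390/88,492 = 9.48%.
September: labor force = 81,531 + 7,065 = 88,596; u = 7,065/88,596 = 7.97%.
Change = 7.97% − 9.48% = −1.51 pp.

The unemployment rate changed by −1.51 percentage points.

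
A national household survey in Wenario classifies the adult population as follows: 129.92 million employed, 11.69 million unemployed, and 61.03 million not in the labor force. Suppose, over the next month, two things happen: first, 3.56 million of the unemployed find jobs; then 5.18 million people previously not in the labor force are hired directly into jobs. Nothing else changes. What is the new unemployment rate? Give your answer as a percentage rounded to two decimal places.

Initially, labor force = 129.92 + 11.69 = 141.61 million, so u = 11.69/141.61 = 8.26%.
After the first change, unemployed falls and employed rises by 3.56; labor force unchanged → E = 133.48, U = 8.13, labor force = 141.61 million.
After the second change, employed and labor force both rise by 5.18; unemployed unchanged → E = 138.66, U = 8.13, labor force = 146.79 million.
New unemployment rate = 8.13 / 146.79 = 5.54%.

New unemployment rate ≈ 5.54%.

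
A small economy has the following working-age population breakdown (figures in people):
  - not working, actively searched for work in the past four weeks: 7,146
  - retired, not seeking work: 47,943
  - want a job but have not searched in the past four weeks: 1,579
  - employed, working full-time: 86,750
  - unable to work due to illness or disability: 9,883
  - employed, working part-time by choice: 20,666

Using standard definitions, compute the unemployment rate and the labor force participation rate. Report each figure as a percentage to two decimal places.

Unemployment rate ≈ 6.24%; labor force participation rate ≈ 65.85%.

Employed = 86,750 + 20,666 = 107,416.
Unemployed = 7,146.
Labor force = 107,416 + 7,146 = 114,562.
Not in labor force = 47,943 + 1,579 + 9,883 = 59,405 (those not working and not actively searching are outside the labor force — including those who want a job but have given up searching).
Civilian working-age population = 114,562 + 59,405 = 173,967.
Unemployment rate = 7,146 / 114,562 = 6.24%.
Labor force participation rate = 114,562 / 173,967 = 65.85%.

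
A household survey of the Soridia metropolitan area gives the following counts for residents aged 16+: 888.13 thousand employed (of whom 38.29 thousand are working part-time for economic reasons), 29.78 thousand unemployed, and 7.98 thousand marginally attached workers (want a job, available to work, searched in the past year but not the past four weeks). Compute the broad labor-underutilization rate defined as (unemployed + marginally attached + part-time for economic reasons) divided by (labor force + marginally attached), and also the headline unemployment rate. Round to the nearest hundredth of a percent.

Broad underutilization rate ≈ 8.21%; headline unemployment rate ≈ 3.24%.

Labor force = 888.13 + 29.78 = 917.91 thousand.
Numerator = 29.78 + 7.98 + 38.29 = 76.05 thousand.
Denominator = 917.91 + 7.98 = 925.89 thousand.
Broad rate = 76.05 / 925.89 = 8.21%.
Headline unemployment rate = 29.78 / 917.91 = 3.24%.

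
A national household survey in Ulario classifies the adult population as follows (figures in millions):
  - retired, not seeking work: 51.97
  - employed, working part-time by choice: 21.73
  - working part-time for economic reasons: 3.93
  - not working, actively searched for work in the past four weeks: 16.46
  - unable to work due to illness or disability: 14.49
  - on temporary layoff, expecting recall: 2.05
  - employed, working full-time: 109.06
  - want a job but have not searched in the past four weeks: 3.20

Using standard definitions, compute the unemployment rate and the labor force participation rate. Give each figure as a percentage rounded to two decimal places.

Unemployment rate ≈ 12.08%; labor force participation rate ≈ 68.75%.

Employed = 21.73 + 3.93 + 109.06 = 134.72 million (anyone who worked, including part-time for economic reasons, counts as employed).
Unemployed = 16.46 + 2.05 = 18.51 million (jobless and actively searching, or on temporary layoff).
Labor force = 134.72 + 18.51 = 153.23 million.
Not in labor force = 51.97 + 14.49 + 3.20 = 69.66 million (those not working and not actively searching are outside the labor force — including those who want a job but have given up searching).
Civilian working-age population = 153.23 + 69.66 = 222.89 million.
Unemployment rate = 18.51 / 153.23 = 12.08%.
Labor force participation rate = 153.23 / 222.89 = 68.75%.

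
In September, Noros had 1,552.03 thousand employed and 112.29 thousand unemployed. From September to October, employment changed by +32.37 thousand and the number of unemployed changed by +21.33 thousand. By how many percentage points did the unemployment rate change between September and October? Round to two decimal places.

The unemployment rate changed by +1.03 percentage points.

September: labor force = 1,552.03 + 112.29 = 1,664.32; u = 112.29/1,664.32 = 6.75%.
October: labor force = 1,584.40 + 133.62 = 1,718.02; u = 133.62/1,718.02 = 7.78%.
Change = 7.78% − 6.75% = +1.03 pp.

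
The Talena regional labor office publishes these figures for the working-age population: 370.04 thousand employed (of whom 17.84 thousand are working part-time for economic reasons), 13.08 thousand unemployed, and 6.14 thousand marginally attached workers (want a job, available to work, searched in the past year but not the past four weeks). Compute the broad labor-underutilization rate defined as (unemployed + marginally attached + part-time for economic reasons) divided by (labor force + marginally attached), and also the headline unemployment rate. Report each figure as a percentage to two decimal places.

Broad underutilization rate ≈ 9.52%; headline unemployment rate ≈ 3.41%.

Labor force = 370.04 + 13.08 = 383.12 thousand.
Numerator = 13.08 + 6.14 + 17.84 = 37.06 thousand.
Denominator = 383.12 + 6.14 = 389.26 thousand.
Broad rate = 37.06 / 389.26 = 9.52%.
Headline unemployment rate = 13.08 / 383.12 = 3.41%.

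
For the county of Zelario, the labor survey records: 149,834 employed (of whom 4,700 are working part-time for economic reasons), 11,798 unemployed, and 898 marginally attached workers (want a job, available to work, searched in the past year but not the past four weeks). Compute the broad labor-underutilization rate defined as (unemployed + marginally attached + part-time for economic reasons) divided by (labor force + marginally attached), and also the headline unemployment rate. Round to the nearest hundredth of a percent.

Labor force = 149,834 + 11,798 = 161,632.
Numerator = 11,798 + 898 + 4,700 = 17,396.
Denominator = 161,632 + 898 = 162,530.
Broad rate = 17,396 / 162,530 = 10.70%.
Headline unemployment rate = 11,798 / 161,632 = 7.30%.

Broad underutilization rate ≈ 10.70%; headline unemployment rate ≈ 7.30%.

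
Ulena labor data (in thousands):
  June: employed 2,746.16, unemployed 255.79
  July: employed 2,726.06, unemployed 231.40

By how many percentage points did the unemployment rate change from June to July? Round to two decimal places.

June: labor force = 2,746.16 + 255.79 = 3,001.95; u = 255.79/3,001.95 = 8.52%.
July: labor force = 2,726.06 + 231.40 = 2,957.46; u = 231.40/2,957.46 = 7.82%.
Change = 7.82% − 8.52% = −0.70 pp.

The unemployment rate changed by −0.70 percentage points.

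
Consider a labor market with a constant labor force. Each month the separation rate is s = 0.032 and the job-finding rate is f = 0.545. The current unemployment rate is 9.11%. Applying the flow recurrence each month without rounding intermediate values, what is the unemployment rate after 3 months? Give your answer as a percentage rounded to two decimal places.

Unemployment rate after three months ≈ 5.82%.

With a fixed labor force, u_{t+1} = u_t + s·(1−u_t) − f·u_t = u_t·(1−s−f) + s.
Here 1−s−f = 0.423 and s = 0.032.
u_1 = 0.091100 × 0.423 + 0.032 = 0.070535.
u_2 = 0.070535 × 0.423 + 0.032 = 0.061836.
u_3 = 0.061836 × 0.423 + 0.032 = 0.058157.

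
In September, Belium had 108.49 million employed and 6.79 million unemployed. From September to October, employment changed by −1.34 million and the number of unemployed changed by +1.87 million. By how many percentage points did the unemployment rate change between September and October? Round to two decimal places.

September: labor force = 108.49 + 6.79 = 115.28; u = 6.79/115.28 = 5.89%.
October: labor force = 107.15 + 8.66 = 115.81; u = 8.66/115.81 = 7.48%.
Change = 7.48% − 5.89% = +1.59 pp.

The unemployment rate changed by +1.59 percentage points.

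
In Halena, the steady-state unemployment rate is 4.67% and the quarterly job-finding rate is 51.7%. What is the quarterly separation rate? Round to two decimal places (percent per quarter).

Separation rate ≈ 2.53% per quarter.

From u* = s/(s+f): s = u·f/(1−u).
s = 0.0467 × 51.7 / (1 − 0.0467) = 2.4144 / 0.9533 ≈ 2.53% per quarter.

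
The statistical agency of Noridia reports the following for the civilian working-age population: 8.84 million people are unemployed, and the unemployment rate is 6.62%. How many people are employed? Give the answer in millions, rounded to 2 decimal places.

Labor force = U / u = 8.84 / 0.0662 ≈ 133.53 million.
Employed = labor force − unemployed = 133.53 − 8.84 = 124.69 million.

About 124.69 million are employed.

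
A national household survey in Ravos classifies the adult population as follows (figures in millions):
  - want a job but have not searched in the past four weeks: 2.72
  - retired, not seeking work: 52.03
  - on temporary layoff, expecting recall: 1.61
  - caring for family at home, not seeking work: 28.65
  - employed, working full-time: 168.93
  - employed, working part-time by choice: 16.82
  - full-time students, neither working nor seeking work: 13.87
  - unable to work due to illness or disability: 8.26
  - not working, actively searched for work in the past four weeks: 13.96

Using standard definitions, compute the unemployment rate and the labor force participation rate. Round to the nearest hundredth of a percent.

Unemployment rate ≈ 7.73%; labor force participation rate ≈ 65.61%.

Employed = 168.93 + 16.82 = 185.75 million.
Unemployed = 1.61 + 13.96 = 15.57 million (jobless and actively searching, or on temporary layoff).
Labor force = 185.75 + 15.57 = 201.32 million.
Not in labor force = 2.72 + 52.03 + 28.65 + 13.87 + 8.26 = 105.53 million (those not working and not actively searching are outside the labor force — including those who want a job but have given up searching).
Civilian working-age population = 201.32 + 105.53 = 306.85 million.
Unemployment rate = 15.57 / 201.32 = 7.73%.
Labor force participation rate = 201.32 / 306.85 = 65.61%.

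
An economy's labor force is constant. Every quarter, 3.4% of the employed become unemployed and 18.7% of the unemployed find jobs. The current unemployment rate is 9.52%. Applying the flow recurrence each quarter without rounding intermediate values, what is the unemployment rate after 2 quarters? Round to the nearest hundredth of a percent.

With a fixed labor force, u_{t+1} = u_t + s·(1−u_t) − f·u_t = u_t·(1−s−f) + s.
Here 1−s−f = 0.779 and s = 0.034.
u_1 = 0.095200 × 0.779 + 0.034 = 0.108161.
u_2 = 0.108161 × 0.779 + 0.034 = 0.118257.

Unemployment rate after two quarters ≈ 11.83%.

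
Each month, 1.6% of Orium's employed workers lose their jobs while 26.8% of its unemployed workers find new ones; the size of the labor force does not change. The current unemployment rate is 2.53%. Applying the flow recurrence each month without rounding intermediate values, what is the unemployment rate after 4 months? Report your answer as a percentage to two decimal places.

With a fixed labor force, u_{t+1} = u_t + s·(1−u_t) − f·u_t = u_t·(1−s−f) + s.
Here 1−s−f = 0.716 and s = 0.016.
u_1 = 0.025300 × 0.716 + 0.016 = 0.034115.
u_2 = 0.034115 × 0.716 + 0.016 = 0.040426.
u_3 = 0.040426 × 0.716 + 0.016 = 0.044945.
u_4 = 0.044945 × 0.716 + 0.016 = 0.048181.

Unemployment rate after four months ≈ 4.82%.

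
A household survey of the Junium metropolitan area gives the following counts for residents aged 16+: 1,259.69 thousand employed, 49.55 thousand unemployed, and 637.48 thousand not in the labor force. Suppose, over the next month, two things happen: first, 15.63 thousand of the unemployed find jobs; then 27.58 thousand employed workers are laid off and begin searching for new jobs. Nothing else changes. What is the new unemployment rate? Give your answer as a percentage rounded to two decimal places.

Initially, labor force = 1,259.69 + 49.55 = 1,309.24 thousand, so u = 49.55/1,309.24 = 3.78%.
After the first change, unemployed falls and employed rises by 15.63; labor force unchanged → E = 1,275.32, U = 33.92, labor force = 1,309.24 thousand.
After the second change, employed falls and unemployed rises by 27.58; labor force unchanged → E = 1,247.74, U = 61.50, labor force = 1,309.24 thousand.
New unemployment rate = 61.50 / 1,309.24 = 4.70%.

New unemployment rate ≈ 4.70%.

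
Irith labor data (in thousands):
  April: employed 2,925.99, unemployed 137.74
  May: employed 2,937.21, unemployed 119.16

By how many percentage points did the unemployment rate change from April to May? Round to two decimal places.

The unemployment rate changed by −0.60 percentage points.

April: labor force = 2,925.99 + 137.74 = 3,063.73; u = 137.74/3,063.73 = 4.50%.
May: labor force = 2,937.21 + 119.16 = 3,056.37; u = 119.16/3,056.37 = 3.90%.
Change = 3.90% − 4.50% = −0.60 pp.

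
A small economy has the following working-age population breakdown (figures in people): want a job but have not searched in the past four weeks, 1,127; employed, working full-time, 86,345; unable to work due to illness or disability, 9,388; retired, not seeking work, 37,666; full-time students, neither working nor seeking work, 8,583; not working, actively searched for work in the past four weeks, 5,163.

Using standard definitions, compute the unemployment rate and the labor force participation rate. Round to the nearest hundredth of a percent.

Unemployment rate ≈ 5.64%; labor force participation rate ≈ 61.72%.

Employed = 86,345.
Unemployed = 5,163.
Labor force = 86,345 + 5,163 = 91,508.
Not in labor force = 1,127 + 9,388 + 37,666 + 8,583 = 56,764 (those not working and not actively searching are outside the labor force — including those who want a job but have given up searching).
Civilian working-age population = 91,508 + 56,764 = 148,272.
Unemployment rate = 5,163 / 91,508 = 5.64%.
Labor force participation rate = 91,508 / 148,272 = 61.72%.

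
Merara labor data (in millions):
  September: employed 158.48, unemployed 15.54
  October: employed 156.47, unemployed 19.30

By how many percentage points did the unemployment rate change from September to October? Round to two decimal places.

The unemployment rate changed by +2.05 percentage points.

September: labor force = 158.48 + 15.54 = 174.02; u = 15.54/174.02 = 8.93%.
October: labor force = 156.47 + 19.30 = 175.77; u = 19.30/175.77 = 10.98%.
Change = 10.98% − 8.93% = +2.05 pp.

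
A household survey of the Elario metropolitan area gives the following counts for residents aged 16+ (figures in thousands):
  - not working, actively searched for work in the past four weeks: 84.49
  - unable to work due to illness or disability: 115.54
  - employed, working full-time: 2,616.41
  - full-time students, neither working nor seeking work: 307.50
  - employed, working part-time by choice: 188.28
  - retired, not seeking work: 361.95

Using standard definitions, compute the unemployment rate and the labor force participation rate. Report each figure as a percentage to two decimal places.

Employed = 2,616.41 + 188.28 = 2,804.69 thousand.
Unemployed = 84.49 thousand.
Labor force = 2,804.69 + 84.49 = 2,889.18 thousand.
Not in labor force = 115.54 + 307.50 + 361.95 = 784.99 thousand (those not working and not actively searching are outside the labor force).
Civilian working-age population = 2,889.18 + 784.99 = 3,674.17 thousand.
Unemployment rate = 84.49 / 2,889.18 = 2.92%.
Labor force participation rate = 2,889.18 / 3,674.17 = 78.63%.

Unemployment rate ≈ 2.92%; labor force participation rate ≈ 78.63%.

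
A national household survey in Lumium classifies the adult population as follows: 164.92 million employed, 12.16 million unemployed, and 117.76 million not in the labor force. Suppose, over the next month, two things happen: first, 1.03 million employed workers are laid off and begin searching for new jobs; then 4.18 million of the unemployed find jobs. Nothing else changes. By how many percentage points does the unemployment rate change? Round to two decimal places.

The unemployment rate changes by −1.78 percentage points.

Initially, labor force = 164.92 + 12.16 = 177.08 million, so u = 12.16/177.08 = 6.87%.
After the first change, employed falls and unemployed rises by 1.03; labor force unchanged → E = 163.89, U = 13.19, labor force = 177.08 million.
After the second change, unemployed falls and employed rises by 4.18; labor force unchanged → E = 168.07, U = 9.01, labor force = 177.08 million.
New unemployment rate = 9.01 / 177.08 = 5.09%.
Change = 5.09% − 6.87% = −1.78 percentage points.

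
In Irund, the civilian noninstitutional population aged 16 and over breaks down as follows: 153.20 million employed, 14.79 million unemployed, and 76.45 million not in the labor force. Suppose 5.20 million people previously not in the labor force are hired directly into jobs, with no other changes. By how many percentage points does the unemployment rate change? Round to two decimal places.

Initially, labor force = 153.20 + 14.79 = 167.99 million, so u = 14.79/167.99 = 8.80%.
After the change, employed and labor force both rise by 5.20; unemployed unchanged → E = 158.40, U = 14.79, labor force = 173.19 million.
New unemployment rate = 14.79 / 173.19 = 8.54%.
Change = 8.54% − 8.80% = −0.26 percentage points.

The unemployment rate changes by −0.26 percentage points.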